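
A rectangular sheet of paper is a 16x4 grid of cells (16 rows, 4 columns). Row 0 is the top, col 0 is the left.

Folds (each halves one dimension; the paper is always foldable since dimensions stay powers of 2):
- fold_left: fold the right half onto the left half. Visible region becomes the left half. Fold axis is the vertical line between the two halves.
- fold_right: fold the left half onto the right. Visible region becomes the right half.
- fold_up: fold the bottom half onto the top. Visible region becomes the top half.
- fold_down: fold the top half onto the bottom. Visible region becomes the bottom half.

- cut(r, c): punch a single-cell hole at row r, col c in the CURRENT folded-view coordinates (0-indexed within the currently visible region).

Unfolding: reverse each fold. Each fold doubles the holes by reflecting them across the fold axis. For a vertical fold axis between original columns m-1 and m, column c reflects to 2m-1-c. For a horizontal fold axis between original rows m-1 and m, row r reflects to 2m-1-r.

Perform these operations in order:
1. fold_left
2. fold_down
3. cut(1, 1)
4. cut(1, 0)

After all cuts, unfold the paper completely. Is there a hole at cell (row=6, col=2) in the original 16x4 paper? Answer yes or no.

Answer: yes

Derivation:
Op 1 fold_left: fold axis v@2; visible region now rows[0,16) x cols[0,2) = 16x2
Op 2 fold_down: fold axis h@8; visible region now rows[8,16) x cols[0,2) = 8x2
Op 3 cut(1, 1): punch at orig (9,1); cuts so far [(9, 1)]; region rows[8,16) x cols[0,2) = 8x2
Op 4 cut(1, 0): punch at orig (9,0); cuts so far [(9, 0), (9, 1)]; region rows[8,16) x cols[0,2) = 8x2
Unfold 1 (reflect across h@8): 4 holes -> [(6, 0), (6, 1), (9, 0), (9, 1)]
Unfold 2 (reflect across v@2): 8 holes -> [(6, 0), (6, 1), (6, 2), (6, 3), (9, 0), (9, 1), (9, 2), (9, 3)]
Holes: [(6, 0), (6, 1), (6, 2), (6, 3), (9, 0), (9, 1), (9, 2), (9, 3)]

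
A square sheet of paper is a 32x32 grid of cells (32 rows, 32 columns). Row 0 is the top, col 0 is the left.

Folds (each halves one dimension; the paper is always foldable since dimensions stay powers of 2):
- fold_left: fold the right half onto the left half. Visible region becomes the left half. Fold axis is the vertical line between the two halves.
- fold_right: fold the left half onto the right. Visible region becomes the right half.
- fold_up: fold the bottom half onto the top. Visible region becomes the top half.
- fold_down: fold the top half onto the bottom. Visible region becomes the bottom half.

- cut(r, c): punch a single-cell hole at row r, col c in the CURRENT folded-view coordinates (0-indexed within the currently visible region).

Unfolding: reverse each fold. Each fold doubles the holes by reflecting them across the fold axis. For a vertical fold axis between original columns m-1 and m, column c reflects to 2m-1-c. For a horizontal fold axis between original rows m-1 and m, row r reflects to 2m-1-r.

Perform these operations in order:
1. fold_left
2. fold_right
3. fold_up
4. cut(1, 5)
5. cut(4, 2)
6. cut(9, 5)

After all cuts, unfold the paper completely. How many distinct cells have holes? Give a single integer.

Answer: 24

Derivation:
Op 1 fold_left: fold axis v@16; visible region now rows[0,32) x cols[0,16) = 32x16
Op 2 fold_right: fold axis v@8; visible region now rows[0,32) x cols[8,16) = 32x8
Op 3 fold_up: fold axis h@16; visible region now rows[0,16) x cols[8,16) = 16x8
Op 4 cut(1, 5): punch at orig (1,13); cuts so far [(1, 13)]; region rows[0,16) x cols[8,16) = 16x8
Op 5 cut(4, 2): punch at orig (4,10); cuts so far [(1, 13), (4, 10)]; region rows[0,16) x cols[8,16) = 16x8
Op 6 cut(9, 5): punch at orig (9,13); cuts so far [(1, 13), (4, 10), (9, 13)]; region rows[0,16) x cols[8,16) = 16x8
Unfold 1 (reflect across h@16): 6 holes -> [(1, 13), (4, 10), (9, 13), (22, 13), (27, 10), (30, 13)]
Unfold 2 (reflect across v@8): 12 holes -> [(1, 2), (1, 13), (4, 5), (4, 10), (9, 2), (9, 13), (22, 2), (22, 13), (27, 5), (27, 10), (30, 2), (30, 13)]
Unfold 3 (reflect across v@16): 24 holes -> [(1, 2), (1, 13), (1, 18), (1, 29), (4, 5), (4, 10), (4, 21), (4, 26), (9, 2), (9, 13), (9, 18), (9, 29), (22, 2), (22, 13), (22, 18), (22, 29), (27, 5), (27, 10), (27, 21), (27, 26), (30, 2), (30, 13), (30, 18), (30, 29)]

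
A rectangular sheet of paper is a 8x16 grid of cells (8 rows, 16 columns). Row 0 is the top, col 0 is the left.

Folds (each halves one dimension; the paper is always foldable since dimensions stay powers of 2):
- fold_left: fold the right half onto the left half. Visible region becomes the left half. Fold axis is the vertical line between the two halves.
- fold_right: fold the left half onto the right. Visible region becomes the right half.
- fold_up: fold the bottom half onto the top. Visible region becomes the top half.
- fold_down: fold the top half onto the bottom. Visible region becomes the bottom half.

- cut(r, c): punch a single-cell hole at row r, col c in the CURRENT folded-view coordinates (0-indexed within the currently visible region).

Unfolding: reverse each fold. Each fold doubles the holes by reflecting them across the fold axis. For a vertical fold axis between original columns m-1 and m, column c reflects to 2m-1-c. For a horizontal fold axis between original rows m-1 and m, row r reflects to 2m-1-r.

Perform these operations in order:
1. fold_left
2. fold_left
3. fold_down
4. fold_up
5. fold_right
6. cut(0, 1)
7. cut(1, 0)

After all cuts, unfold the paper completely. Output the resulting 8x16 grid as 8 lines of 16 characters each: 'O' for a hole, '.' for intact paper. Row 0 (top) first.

Answer: O..OO..OO..OO..O
.OO..OO..OO..OO.
.OO..OO..OO..OO.
O..OO..OO..OO..O
O..OO..OO..OO..O
.OO..OO..OO..OO.
.OO..OO..OO..OO.
O..OO..OO..OO..O

Derivation:
Op 1 fold_left: fold axis v@8; visible region now rows[0,8) x cols[0,8) = 8x8
Op 2 fold_left: fold axis v@4; visible region now rows[0,8) x cols[0,4) = 8x4
Op 3 fold_down: fold axis h@4; visible region now rows[4,8) x cols[0,4) = 4x4
Op 4 fold_up: fold axis h@6; visible region now rows[4,6) x cols[0,4) = 2x4
Op 5 fold_right: fold axis v@2; visible region now rows[4,6) x cols[2,4) = 2x2
Op 6 cut(0, 1): punch at orig (4,3); cuts so far [(4, 3)]; region rows[4,6) x cols[2,4) = 2x2
Op 7 cut(1, 0): punch at orig (5,2); cuts so far [(4, 3), (5, 2)]; region rows[4,6) x cols[2,4) = 2x2
Unfold 1 (reflect across v@2): 4 holes -> [(4, 0), (4, 3), (5, 1), (5, 2)]
Unfold 2 (reflect across h@6): 8 holes -> [(4, 0), (4, 3), (5, 1), (5, 2), (6, 1), (6, 2), (7, 0), (7, 3)]
Unfold 3 (reflect across h@4): 16 holes -> [(0, 0), (0, 3), (1, 1), (1, 2), (2, 1), (2, 2), (3, 0), (3, 3), (4, 0), (4, 3), (5, 1), (5, 2), (6, 1), (6, 2), (7, 0), (7, 3)]
Unfold 4 (reflect across v@4): 32 holes -> [(0, 0), (0, 3), (0, 4), (0, 7), (1, 1), (1, 2), (1, 5), (1, 6), (2, 1), (2, 2), (2, 5), (2, 6), (3, 0), (3, 3), (3, 4), (3, 7), (4, 0), (4, 3), (4, 4), (4, 7), (5, 1), (5, 2), (5, 5), (5, 6), (6, 1), (6, 2), (6, 5), (6, 6), (7, 0), (7, 3), (7, 4), (7, 7)]
Unfold 5 (reflect across v@8): 64 holes -> [(0, 0), (0, 3), (0, 4), (0, 7), (0, 8), (0, 11), (0, 12), (0, 15), (1, 1), (1, 2), (1, 5), (1, 6), (1, 9), (1, 10), (1, 13), (1, 14), (2, 1), (2, 2), (2, 5), (2, 6), (2, 9), (2, 10), (2, 13), (2, 14), (3, 0), (3, 3), (3, 4), (3, 7), (3, 8), (3, 11), (3, 12), (3, 15), (4, 0), (4, 3), (4, 4), (4, 7), (4, 8), (4, 11), (4, 12), (4, 15), (5, 1), (5, 2), (5, 5), (5, 6), (5, 9), (5, 10), (5, 13), (5, 14), (6, 1), (6, 2), (6, 5), (6, 6), (6, 9), (6, 10), (6, 13), (6, 14), (7, 0), (7, 3), (7, 4), (7, 7), (7, 8), (7, 11), (7, 12), (7, 15)]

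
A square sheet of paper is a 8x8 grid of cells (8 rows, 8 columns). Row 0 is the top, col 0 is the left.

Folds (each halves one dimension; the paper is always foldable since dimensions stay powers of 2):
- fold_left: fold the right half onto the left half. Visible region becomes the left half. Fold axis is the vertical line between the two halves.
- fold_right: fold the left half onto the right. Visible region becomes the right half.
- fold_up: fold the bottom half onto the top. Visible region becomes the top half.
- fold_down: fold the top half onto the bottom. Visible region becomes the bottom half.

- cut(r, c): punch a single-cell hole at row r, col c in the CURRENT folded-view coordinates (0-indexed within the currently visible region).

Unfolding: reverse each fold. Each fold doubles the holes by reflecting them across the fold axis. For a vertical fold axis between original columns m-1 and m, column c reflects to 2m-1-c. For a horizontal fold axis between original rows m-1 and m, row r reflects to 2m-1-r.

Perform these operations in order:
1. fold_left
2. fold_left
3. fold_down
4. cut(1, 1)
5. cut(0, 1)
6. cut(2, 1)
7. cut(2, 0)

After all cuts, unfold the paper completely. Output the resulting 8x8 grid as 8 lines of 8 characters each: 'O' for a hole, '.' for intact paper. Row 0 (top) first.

Answer: ........
OOOOOOOO
.OO..OO.
.OO..OO.
.OO..OO.
.OO..OO.
OOOOOOOO
........

Derivation:
Op 1 fold_left: fold axis v@4; visible region now rows[0,8) x cols[0,4) = 8x4
Op 2 fold_left: fold axis v@2; visible region now rows[0,8) x cols[0,2) = 8x2
Op 3 fold_down: fold axis h@4; visible region now rows[4,8) x cols[0,2) = 4x2
Op 4 cut(1, 1): punch at orig (5,1); cuts so far [(5, 1)]; region rows[4,8) x cols[0,2) = 4x2
Op 5 cut(0, 1): punch at orig (4,1); cuts so far [(4, 1), (5, 1)]; region rows[4,8) x cols[0,2) = 4x2
Op 6 cut(2, 1): punch at orig (6,1); cuts so far [(4, 1), (5, 1), (6, 1)]; region rows[4,8) x cols[0,2) = 4x2
Op 7 cut(2, 0): punch at orig (6,0); cuts so far [(4, 1), (5, 1), (6, 0), (6, 1)]; region rows[4,8) x cols[0,2) = 4x2
Unfold 1 (reflect across h@4): 8 holes -> [(1, 0), (1, 1), (2, 1), (3, 1), (4, 1), (5, 1), (6, 0), (6, 1)]
Unfold 2 (reflect across v@2): 16 holes -> [(1, 0), (1, 1), (1, 2), (1, 3), (2, 1), (2, 2), (3, 1), (3, 2), (4, 1), (4, 2), (5, 1), (5, 2), (6, 0), (6, 1), (6, 2), (6, 3)]
Unfold 3 (reflect across v@4): 32 holes -> [(1, 0), (1, 1), (1, 2), (1, 3), (1, 4), (1, 5), (1, 6), (1, 7), (2, 1), (2, 2), (2, 5), (2, 6), (3, 1), (3, 2), (3, 5), (3, 6), (4, 1), (4, 2), (4, 5), (4, 6), (5, 1), (5, 2), (5, 5), (5, 6), (6, 0), (6, 1), (6, 2), (6, 3), (6, 4), (6, 5), (6, 6), (6, 7)]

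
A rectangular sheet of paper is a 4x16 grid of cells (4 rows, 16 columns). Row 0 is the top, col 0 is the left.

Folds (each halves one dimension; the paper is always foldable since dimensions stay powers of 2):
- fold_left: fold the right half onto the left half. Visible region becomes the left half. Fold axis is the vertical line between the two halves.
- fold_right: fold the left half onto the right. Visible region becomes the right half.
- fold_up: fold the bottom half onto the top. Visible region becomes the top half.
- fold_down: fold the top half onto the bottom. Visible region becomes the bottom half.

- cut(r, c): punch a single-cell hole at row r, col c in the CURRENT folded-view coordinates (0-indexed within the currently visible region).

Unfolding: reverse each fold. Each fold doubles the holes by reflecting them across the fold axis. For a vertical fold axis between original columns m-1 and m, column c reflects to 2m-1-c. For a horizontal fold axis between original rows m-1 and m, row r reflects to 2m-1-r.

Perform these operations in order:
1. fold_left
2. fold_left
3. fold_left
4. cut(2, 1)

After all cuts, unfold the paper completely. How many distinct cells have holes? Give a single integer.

Op 1 fold_left: fold axis v@8; visible region now rows[0,4) x cols[0,8) = 4x8
Op 2 fold_left: fold axis v@4; visible region now rows[0,4) x cols[0,4) = 4x4
Op 3 fold_left: fold axis v@2; visible region now rows[0,4) x cols[0,2) = 4x2
Op 4 cut(2, 1): punch at orig (2,1); cuts so far [(2, 1)]; region rows[0,4) x cols[0,2) = 4x2
Unfold 1 (reflect across v@2): 2 holes -> [(2, 1), (2, 2)]
Unfold 2 (reflect across v@4): 4 holes -> [(2, 1), (2, 2), (2, 5), (2, 6)]
Unfold 3 (reflect across v@8): 8 holes -> [(2, 1), (2, 2), (2, 5), (2, 6), (2, 9), (2, 10), (2, 13), (2, 14)]

Answer: 8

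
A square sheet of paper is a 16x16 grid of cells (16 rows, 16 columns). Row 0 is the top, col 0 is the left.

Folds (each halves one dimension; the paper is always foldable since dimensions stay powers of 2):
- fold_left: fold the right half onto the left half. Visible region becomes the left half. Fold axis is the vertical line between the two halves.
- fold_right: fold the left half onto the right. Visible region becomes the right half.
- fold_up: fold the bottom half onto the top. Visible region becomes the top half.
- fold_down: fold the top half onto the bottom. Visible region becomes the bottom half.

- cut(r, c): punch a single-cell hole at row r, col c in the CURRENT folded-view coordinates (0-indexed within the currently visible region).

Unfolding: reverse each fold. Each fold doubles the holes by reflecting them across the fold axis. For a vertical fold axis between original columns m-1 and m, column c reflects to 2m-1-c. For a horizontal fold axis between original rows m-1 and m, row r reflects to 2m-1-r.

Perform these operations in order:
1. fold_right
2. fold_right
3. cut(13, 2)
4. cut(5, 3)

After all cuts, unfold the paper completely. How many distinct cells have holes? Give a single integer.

Op 1 fold_right: fold axis v@8; visible region now rows[0,16) x cols[8,16) = 16x8
Op 2 fold_right: fold axis v@12; visible region now rows[0,16) x cols[12,16) = 16x4
Op 3 cut(13, 2): punch at orig (13,14); cuts so far [(13, 14)]; region rows[0,16) x cols[12,16) = 16x4
Op 4 cut(5, 3): punch at orig (5,15); cuts so far [(5, 15), (13, 14)]; region rows[0,16) x cols[12,16) = 16x4
Unfold 1 (reflect across v@12): 4 holes -> [(5, 8), (5, 15), (13, 9), (13, 14)]
Unfold 2 (reflect across v@8): 8 holes -> [(5, 0), (5, 7), (5, 8), (5, 15), (13, 1), (13, 6), (13, 9), (13, 14)]

Answer: 8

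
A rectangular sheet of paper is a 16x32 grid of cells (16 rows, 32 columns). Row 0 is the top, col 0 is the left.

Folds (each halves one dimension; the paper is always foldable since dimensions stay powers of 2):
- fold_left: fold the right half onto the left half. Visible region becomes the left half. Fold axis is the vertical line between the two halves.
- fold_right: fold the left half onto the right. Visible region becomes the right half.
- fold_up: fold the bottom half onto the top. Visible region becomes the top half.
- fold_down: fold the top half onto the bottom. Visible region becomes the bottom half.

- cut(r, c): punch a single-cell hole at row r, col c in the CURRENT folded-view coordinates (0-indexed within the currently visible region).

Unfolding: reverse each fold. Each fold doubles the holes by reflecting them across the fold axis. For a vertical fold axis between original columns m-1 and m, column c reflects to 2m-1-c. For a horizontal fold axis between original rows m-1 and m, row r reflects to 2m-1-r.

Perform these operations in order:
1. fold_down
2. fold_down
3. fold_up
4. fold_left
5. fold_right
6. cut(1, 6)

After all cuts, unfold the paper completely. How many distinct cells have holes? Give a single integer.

Answer: 32

Derivation:
Op 1 fold_down: fold axis h@8; visible region now rows[8,16) x cols[0,32) = 8x32
Op 2 fold_down: fold axis h@12; visible region now rows[12,16) x cols[0,32) = 4x32
Op 3 fold_up: fold axis h@14; visible region now rows[12,14) x cols[0,32) = 2x32
Op 4 fold_left: fold axis v@16; visible region now rows[12,14) x cols[0,16) = 2x16
Op 5 fold_right: fold axis v@8; visible region now rows[12,14) x cols[8,16) = 2x8
Op 6 cut(1, 6): punch at orig (13,14); cuts so far [(13, 14)]; region rows[12,14) x cols[8,16) = 2x8
Unfold 1 (reflect across v@8): 2 holes -> [(13, 1), (13, 14)]
Unfold 2 (reflect across v@16): 4 holes -> [(13, 1), (13, 14), (13, 17), (13, 30)]
Unfold 3 (reflect across h@14): 8 holes -> [(13, 1), (13, 14), (13, 17), (13, 30), (14, 1), (14, 14), (14, 17), (14, 30)]
Unfold 4 (reflect across h@12): 16 holes -> [(9, 1), (9, 14), (9, 17), (9, 30), (10, 1), (10, 14), (10, 17), (10, 30), (13, 1), (13, 14), (13, 17), (13, 30), (14, 1), (14, 14), (14, 17), (14, 30)]
Unfold 5 (reflect across h@8): 32 holes -> [(1, 1), (1, 14), (1, 17), (1, 30), (2, 1), (2, 14), (2, 17), (2, 30), (5, 1), (5, 14), (5, 17), (5, 30), (6, 1), (6, 14), (6, 17), (6, 30), (9, 1), (9, 14), (9, 17), (9, 30), (10, 1), (10, 14), (10, 17), (10, 30), (13, 1), (13, 14), (13, 17), (13, 30), (14, 1), (14, 14), (14, 17), (14, 30)]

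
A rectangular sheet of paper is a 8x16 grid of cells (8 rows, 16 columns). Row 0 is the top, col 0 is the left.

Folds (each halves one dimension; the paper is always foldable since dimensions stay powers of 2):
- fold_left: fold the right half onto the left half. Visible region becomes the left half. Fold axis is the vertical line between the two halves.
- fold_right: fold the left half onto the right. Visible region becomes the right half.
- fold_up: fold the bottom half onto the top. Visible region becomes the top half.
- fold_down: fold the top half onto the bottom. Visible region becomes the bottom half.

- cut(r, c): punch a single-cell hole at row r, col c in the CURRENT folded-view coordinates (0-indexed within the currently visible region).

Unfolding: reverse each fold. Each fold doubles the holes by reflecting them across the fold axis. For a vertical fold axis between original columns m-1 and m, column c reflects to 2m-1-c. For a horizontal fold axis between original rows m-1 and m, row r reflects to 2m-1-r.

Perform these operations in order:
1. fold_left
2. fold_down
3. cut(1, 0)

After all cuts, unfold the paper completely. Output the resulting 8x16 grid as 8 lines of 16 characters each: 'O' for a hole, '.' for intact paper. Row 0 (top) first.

Answer: ................
................
O..............O
................
................
O..............O
................
................

Derivation:
Op 1 fold_left: fold axis v@8; visible region now rows[0,8) x cols[0,8) = 8x8
Op 2 fold_down: fold axis h@4; visible region now rows[4,8) x cols[0,8) = 4x8
Op 3 cut(1, 0): punch at orig (5,0); cuts so far [(5, 0)]; region rows[4,8) x cols[0,8) = 4x8
Unfold 1 (reflect across h@4): 2 holes -> [(2, 0), (5, 0)]
Unfold 2 (reflect across v@8): 4 holes -> [(2, 0), (2, 15), (5, 0), (5, 15)]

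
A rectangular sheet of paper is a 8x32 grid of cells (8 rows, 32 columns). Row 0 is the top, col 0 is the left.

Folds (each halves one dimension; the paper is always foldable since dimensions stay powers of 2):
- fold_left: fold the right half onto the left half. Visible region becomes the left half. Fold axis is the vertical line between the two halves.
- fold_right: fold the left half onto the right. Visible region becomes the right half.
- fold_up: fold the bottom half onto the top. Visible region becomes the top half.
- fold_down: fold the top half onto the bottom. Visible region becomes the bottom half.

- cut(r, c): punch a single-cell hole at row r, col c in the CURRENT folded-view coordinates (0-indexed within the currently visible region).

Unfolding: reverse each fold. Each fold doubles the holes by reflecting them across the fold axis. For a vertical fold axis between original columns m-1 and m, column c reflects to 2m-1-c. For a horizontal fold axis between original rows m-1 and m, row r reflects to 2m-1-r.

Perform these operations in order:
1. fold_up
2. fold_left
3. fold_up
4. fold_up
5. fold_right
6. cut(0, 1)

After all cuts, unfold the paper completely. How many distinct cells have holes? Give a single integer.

Op 1 fold_up: fold axis h@4; visible region now rows[0,4) x cols[0,32) = 4x32
Op 2 fold_left: fold axis v@16; visible region now rows[0,4) x cols[0,16) = 4x16
Op 3 fold_up: fold axis h@2; visible region now rows[0,2) x cols[0,16) = 2x16
Op 4 fold_up: fold axis h@1; visible region now rows[0,1) x cols[0,16) = 1x16
Op 5 fold_right: fold axis v@8; visible region now rows[0,1) x cols[8,16) = 1x8
Op 6 cut(0, 1): punch at orig (0,9); cuts so far [(0, 9)]; region rows[0,1) x cols[8,16) = 1x8
Unfold 1 (reflect across v@8): 2 holes -> [(0, 6), (0, 9)]
Unfold 2 (reflect across h@1): 4 holes -> [(0, 6), (0, 9), (1, 6), (1, 9)]
Unfold 3 (reflect across h@2): 8 holes -> [(0, 6), (0, 9), (1, 6), (1, 9), (2, 6), (2, 9), (3, 6), (3, 9)]
Unfold 4 (reflect across v@16): 16 holes -> [(0, 6), (0, 9), (0, 22), (0, 25), (1, 6), (1, 9), (1, 22), (1, 25), (2, 6), (2, 9), (2, 22), (2, 25), (3, 6), (3, 9), (3, 22), (3, 25)]
Unfold 5 (reflect across h@4): 32 holes -> [(0, 6), (0, 9), (0, 22), (0, 25), (1, 6), (1, 9), (1, 22), (1, 25), (2, 6), (2, 9), (2, 22), (2, 25), (3, 6), (3, 9), (3, 22), (3, 25), (4, 6), (4, 9), (4, 22), (4, 25), (5, 6), (5, 9), (5, 22), (5, 25), (6, 6), (6, 9), (6, 22), (6, 25), (7, 6), (7, 9), (7, 22), (7, 25)]

Answer: 32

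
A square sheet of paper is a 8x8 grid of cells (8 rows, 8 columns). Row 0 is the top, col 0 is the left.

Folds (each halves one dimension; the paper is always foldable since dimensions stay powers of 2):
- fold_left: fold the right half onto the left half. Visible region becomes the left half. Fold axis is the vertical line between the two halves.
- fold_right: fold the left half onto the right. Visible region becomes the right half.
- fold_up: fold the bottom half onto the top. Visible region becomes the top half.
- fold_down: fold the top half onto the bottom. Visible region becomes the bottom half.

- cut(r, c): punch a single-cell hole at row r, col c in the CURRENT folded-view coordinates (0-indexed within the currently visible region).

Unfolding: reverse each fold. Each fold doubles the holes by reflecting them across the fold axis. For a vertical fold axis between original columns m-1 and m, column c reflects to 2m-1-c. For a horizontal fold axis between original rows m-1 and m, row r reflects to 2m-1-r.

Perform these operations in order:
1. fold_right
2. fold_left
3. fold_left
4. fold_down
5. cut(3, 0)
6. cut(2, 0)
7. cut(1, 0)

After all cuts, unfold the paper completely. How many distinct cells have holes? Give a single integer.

Answer: 48

Derivation:
Op 1 fold_right: fold axis v@4; visible region now rows[0,8) x cols[4,8) = 8x4
Op 2 fold_left: fold axis v@6; visible region now rows[0,8) x cols[4,6) = 8x2
Op 3 fold_left: fold axis v@5; visible region now rows[0,8) x cols[4,5) = 8x1
Op 4 fold_down: fold axis h@4; visible region now rows[4,8) x cols[4,5) = 4x1
Op 5 cut(3, 0): punch at orig (7,4); cuts so far [(7, 4)]; region rows[4,8) x cols[4,5) = 4x1
Op 6 cut(2, 0): punch at orig (6,4); cuts so far [(6, 4), (7, 4)]; region rows[4,8) x cols[4,5) = 4x1
Op 7 cut(1, 0): punch at orig (5,4); cuts so far [(5, 4), (6, 4), (7, 4)]; region rows[4,8) x cols[4,5) = 4x1
Unfold 1 (reflect across h@4): 6 holes -> [(0, 4), (1, 4), (2, 4), (5, 4), (6, 4), (7, 4)]
Unfold 2 (reflect across v@5): 12 holes -> [(0, 4), (0, 5), (1, 4), (1, 5), (2, 4), (2, 5), (5, 4), (5, 5), (6, 4), (6, 5), (7, 4), (7, 5)]
Unfold 3 (reflect across v@6): 24 holes -> [(0, 4), (0, 5), (0, 6), (0, 7), (1, 4), (1, 5), (1, 6), (1, 7), (2, 4), (2, 5), (2, 6), (2, 7), (5, 4), (5, 5), (5, 6), (5, 7), (6, 4), (6, 5), (6, 6), (6, 7), (7, 4), (7, 5), (7, 6), (7, 7)]
Unfold 4 (reflect across v@4): 48 holes -> [(0, 0), (0, 1), (0, 2), (0, 3), (0, 4), (0, 5), (0, 6), (0, 7), (1, 0), (1, 1), (1, 2), (1, 3), (1, 4), (1, 5), (1, 6), (1, 7), (2, 0), (2, 1), (2, 2), (2, 3), (2, 4), (2, 5), (2, 6), (2, 7), (5, 0), (5, 1), (5, 2), (5, 3), (5, 4), (5, 5), (5, 6), (5, 7), (6, 0), (6, 1), (6, 2), (6, 3), (6, 4), (6, 5), (6, 6), (6, 7), (7, 0), (7, 1), (7, 2), (7, 3), (7, 4), (7, 5), (7, 6), (7, 7)]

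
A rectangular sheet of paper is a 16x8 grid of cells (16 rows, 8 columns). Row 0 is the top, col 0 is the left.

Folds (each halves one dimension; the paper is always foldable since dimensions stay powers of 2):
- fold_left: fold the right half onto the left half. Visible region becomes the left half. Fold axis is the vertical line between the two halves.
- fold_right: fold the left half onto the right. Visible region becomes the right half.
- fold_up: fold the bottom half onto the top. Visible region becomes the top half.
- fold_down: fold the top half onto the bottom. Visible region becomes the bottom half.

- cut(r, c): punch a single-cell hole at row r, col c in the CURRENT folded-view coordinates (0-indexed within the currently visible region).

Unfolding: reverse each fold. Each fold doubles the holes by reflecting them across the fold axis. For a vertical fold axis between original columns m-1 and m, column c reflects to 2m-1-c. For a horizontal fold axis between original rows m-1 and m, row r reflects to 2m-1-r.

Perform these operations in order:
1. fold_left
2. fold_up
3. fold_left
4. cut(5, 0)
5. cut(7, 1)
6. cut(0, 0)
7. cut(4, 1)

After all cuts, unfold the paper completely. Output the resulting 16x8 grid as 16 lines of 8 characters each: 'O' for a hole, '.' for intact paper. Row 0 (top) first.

Answer: O..OO..O
........
........
........
.OO..OO.
O..OO..O
........
.OO..OO.
.OO..OO.
........
O..OO..O
.OO..OO.
........
........
........
O..OO..O

Derivation:
Op 1 fold_left: fold axis v@4; visible region now rows[0,16) x cols[0,4) = 16x4
Op 2 fold_up: fold axis h@8; visible region now rows[0,8) x cols[0,4) = 8x4
Op 3 fold_left: fold axis v@2; visible region now rows[0,8) x cols[0,2) = 8x2
Op 4 cut(5, 0): punch at orig (5,0); cuts so far [(5, 0)]; region rows[0,8) x cols[0,2) = 8x2
Op 5 cut(7, 1): punch at orig (7,1); cuts so far [(5, 0), (7, 1)]; region rows[0,8) x cols[0,2) = 8x2
Op 6 cut(0, 0): punch at orig (0,0); cuts so far [(0, 0), (5, 0), (7, 1)]; region rows[0,8) x cols[0,2) = 8x2
Op 7 cut(4, 1): punch at orig (4,1); cuts so far [(0, 0), (4, 1), (5, 0), (7, 1)]; region rows[0,8) x cols[0,2) = 8x2
Unfold 1 (reflect across v@2): 8 holes -> [(0, 0), (0, 3), (4, 1), (4, 2), (5, 0), (5, 3), (7, 1), (7, 2)]
Unfold 2 (reflect across h@8): 16 holes -> [(0, 0), (0, 3), (4, 1), (4, 2), (5, 0), (5, 3), (7, 1), (7, 2), (8, 1), (8, 2), (10, 0), (10, 3), (11, 1), (11, 2), (15, 0), (15, 3)]
Unfold 3 (reflect across v@4): 32 holes -> [(0, 0), (0, 3), (0, 4), (0, 7), (4, 1), (4, 2), (4, 5), (4, 6), (5, 0), (5, 3), (5, 4), (5, 7), (7, 1), (7, 2), (7, 5), (7, 6), (8, 1), (8, 2), (8, 5), (8, 6), (10, 0), (10, 3), (10, 4), (10, 7), (11, 1), (11, 2), (11, 5), (11, 6), (15, 0), (15, 3), (15, 4), (15, 7)]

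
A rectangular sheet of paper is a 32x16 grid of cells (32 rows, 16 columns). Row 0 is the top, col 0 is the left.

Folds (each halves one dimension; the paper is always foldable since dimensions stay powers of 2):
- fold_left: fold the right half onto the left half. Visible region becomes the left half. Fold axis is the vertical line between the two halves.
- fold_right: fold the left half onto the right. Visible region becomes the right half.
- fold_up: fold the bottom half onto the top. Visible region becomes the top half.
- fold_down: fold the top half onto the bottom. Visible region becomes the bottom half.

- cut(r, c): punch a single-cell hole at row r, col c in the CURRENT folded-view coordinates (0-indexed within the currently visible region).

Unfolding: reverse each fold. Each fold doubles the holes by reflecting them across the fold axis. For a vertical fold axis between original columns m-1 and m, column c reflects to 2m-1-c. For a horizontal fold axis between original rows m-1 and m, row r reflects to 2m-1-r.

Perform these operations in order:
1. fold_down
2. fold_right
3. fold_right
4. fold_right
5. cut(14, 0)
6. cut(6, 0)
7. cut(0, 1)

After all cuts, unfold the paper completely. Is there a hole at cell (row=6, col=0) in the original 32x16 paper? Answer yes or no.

Op 1 fold_down: fold axis h@16; visible region now rows[16,32) x cols[0,16) = 16x16
Op 2 fold_right: fold axis v@8; visible region now rows[16,32) x cols[8,16) = 16x8
Op 3 fold_right: fold axis v@12; visible region now rows[16,32) x cols[12,16) = 16x4
Op 4 fold_right: fold axis v@14; visible region now rows[16,32) x cols[14,16) = 16x2
Op 5 cut(14, 0): punch at orig (30,14); cuts so far [(30, 14)]; region rows[16,32) x cols[14,16) = 16x2
Op 6 cut(6, 0): punch at orig (22,14); cuts so far [(22, 14), (30, 14)]; region rows[16,32) x cols[14,16) = 16x2
Op 7 cut(0, 1): punch at orig (16,15); cuts so far [(16, 15), (22, 14), (30, 14)]; region rows[16,32) x cols[14,16) = 16x2
Unfold 1 (reflect across v@14): 6 holes -> [(16, 12), (16, 15), (22, 13), (22, 14), (30, 13), (30, 14)]
Unfold 2 (reflect across v@12): 12 holes -> [(16, 8), (16, 11), (16, 12), (16, 15), (22, 9), (22, 10), (22, 13), (22, 14), (30, 9), (30, 10), (30, 13), (30, 14)]
Unfold 3 (reflect across v@8): 24 holes -> [(16, 0), (16, 3), (16, 4), (16, 7), (16, 8), (16, 11), (16, 12), (16, 15), (22, 1), (22, 2), (22, 5), (22, 6), (22, 9), (22, 10), (22, 13), (22, 14), (30, 1), (30, 2), (30, 5), (30, 6), (30, 9), (30, 10), (30, 13), (30, 14)]
Unfold 4 (reflect across h@16): 48 holes -> [(1, 1), (1, 2), (1, 5), (1, 6), (1, 9), (1, 10), (1, 13), (1, 14), (9, 1), (9, 2), (9, 5), (9, 6), (9, 9), (9, 10), (9, 13), (9, 14), (15, 0), (15, 3), (15, 4), (15, 7), (15, 8), (15, 11), (15, 12), (15, 15), (16, 0), (16, 3), (16, 4), (16, 7), (16, 8), (16, 11), (16, 12), (16, 15), (22, 1), (22, 2), (22, 5), (22, 6), (22, 9), (22, 10), (22, 13), (22, 14), (30, 1), (30, 2), (30, 5), (30, 6), (30, 9), (30, 10), (30, 13), (30, 14)]
Holes: [(1, 1), (1, 2), (1, 5), (1, 6), (1, 9), (1, 10), (1, 13), (1, 14), (9, 1), (9, 2), (9, 5), (9, 6), (9, 9), (9, 10), (9, 13), (9, 14), (15, 0), (15, 3), (15, 4), (15, 7), (15, 8), (15, 11), (15, 12), (15, 15), (16, 0), (16, 3), (16, 4), (16, 7), (16, 8), (16, 11), (16, 12), (16, 15), (22, 1), (22, 2), (22, 5), (22, 6), (22, 9), (22, 10), (22, 13), (22, 14), (30, 1), (30, 2), (30, 5), (30, 6), (30, 9), (30, 10), (30, 13), (30, 14)]

Answer: no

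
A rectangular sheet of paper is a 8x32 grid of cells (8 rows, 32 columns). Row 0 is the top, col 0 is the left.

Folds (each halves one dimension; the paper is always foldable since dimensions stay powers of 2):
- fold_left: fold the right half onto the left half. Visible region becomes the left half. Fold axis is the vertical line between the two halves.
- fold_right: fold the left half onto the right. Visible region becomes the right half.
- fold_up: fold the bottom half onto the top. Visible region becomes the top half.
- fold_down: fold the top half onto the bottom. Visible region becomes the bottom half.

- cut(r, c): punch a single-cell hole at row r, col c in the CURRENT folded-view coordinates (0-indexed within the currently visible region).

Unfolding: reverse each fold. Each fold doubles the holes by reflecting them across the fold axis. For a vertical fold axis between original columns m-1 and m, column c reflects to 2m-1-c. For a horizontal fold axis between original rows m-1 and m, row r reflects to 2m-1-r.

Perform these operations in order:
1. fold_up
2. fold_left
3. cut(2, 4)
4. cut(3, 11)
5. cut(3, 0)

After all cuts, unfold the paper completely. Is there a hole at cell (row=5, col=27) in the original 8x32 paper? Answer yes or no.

Answer: yes

Derivation:
Op 1 fold_up: fold axis h@4; visible region now rows[0,4) x cols[0,32) = 4x32
Op 2 fold_left: fold axis v@16; visible region now rows[0,4) x cols[0,16) = 4x16
Op 3 cut(2, 4): punch at orig (2,4); cuts so far [(2, 4)]; region rows[0,4) x cols[0,16) = 4x16
Op 4 cut(3, 11): punch at orig (3,11); cuts so far [(2, 4), (3, 11)]; region rows[0,4) x cols[0,16) = 4x16
Op 5 cut(3, 0): punch at orig (3,0); cuts so far [(2, 4), (3, 0), (3, 11)]; region rows[0,4) x cols[0,16) = 4x16
Unfold 1 (reflect across v@16): 6 holes -> [(2, 4), (2, 27), (3, 0), (3, 11), (3, 20), (3, 31)]
Unfold 2 (reflect across h@4): 12 holes -> [(2, 4), (2, 27), (3, 0), (3, 11), (3, 20), (3, 31), (4, 0), (4, 11), (4, 20), (4, 31), (5, 4), (5, 27)]
Holes: [(2, 4), (2, 27), (3, 0), (3, 11), (3, 20), (3, 31), (4, 0), (4, 11), (4, 20), (4, 31), (5, 4), (5, 27)]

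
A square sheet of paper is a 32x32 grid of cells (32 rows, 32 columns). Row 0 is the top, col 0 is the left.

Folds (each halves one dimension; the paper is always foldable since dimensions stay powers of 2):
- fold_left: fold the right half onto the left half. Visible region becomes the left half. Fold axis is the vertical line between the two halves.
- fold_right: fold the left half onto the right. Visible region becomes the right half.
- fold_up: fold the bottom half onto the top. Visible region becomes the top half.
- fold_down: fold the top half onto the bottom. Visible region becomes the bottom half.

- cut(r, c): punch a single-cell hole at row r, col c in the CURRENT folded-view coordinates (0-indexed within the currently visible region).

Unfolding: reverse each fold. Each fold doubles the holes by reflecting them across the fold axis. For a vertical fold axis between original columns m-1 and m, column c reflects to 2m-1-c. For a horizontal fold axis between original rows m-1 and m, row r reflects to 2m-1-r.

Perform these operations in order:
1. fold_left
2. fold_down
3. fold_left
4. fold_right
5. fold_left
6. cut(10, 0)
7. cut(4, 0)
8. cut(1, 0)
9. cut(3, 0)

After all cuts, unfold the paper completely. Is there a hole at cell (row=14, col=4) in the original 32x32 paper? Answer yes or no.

Op 1 fold_left: fold axis v@16; visible region now rows[0,32) x cols[0,16) = 32x16
Op 2 fold_down: fold axis h@16; visible region now rows[16,32) x cols[0,16) = 16x16
Op 3 fold_left: fold axis v@8; visible region now rows[16,32) x cols[0,8) = 16x8
Op 4 fold_right: fold axis v@4; visible region now rows[16,32) x cols[4,8) = 16x4
Op 5 fold_left: fold axis v@6; visible region now rows[16,32) x cols[4,6) = 16x2
Op 6 cut(10, 0): punch at orig (26,4); cuts so far [(26, 4)]; region rows[16,32) x cols[4,6) = 16x2
Op 7 cut(4, 0): punch at orig (20,4); cuts so far [(20, 4), (26, 4)]; region rows[16,32) x cols[4,6) = 16x2
Op 8 cut(1, 0): punch at orig (17,4); cuts so far [(17, 4), (20, 4), (26, 4)]; region rows[16,32) x cols[4,6) = 16x2
Op 9 cut(3, 0): punch at orig (19,4); cuts so far [(17, 4), (19, 4), (20, 4), (26, 4)]; region rows[16,32) x cols[4,6) = 16x2
Unfold 1 (reflect across v@6): 8 holes -> [(17, 4), (17, 7), (19, 4), (19, 7), (20, 4), (20, 7), (26, 4), (26, 7)]
Unfold 2 (reflect across v@4): 16 holes -> [(17, 0), (17, 3), (17, 4), (17, 7), (19, 0), (19, 3), (19, 4), (19, 7), (20, 0), (20, 3), (20, 4), (20, 7), (26, 0), (26, 3), (26, 4), (26, 7)]
Unfold 3 (reflect across v@8): 32 holes -> [(17, 0), (17, 3), (17, 4), (17, 7), (17, 8), (17, 11), (17, 12), (17, 15), (19, 0), (19, 3), (19, 4), (19, 7), (19, 8), (19, 11), (19, 12), (19, 15), (20, 0), (20, 3), (20, 4), (20, 7), (20, 8), (20, 11), (20, 12), (20, 15), (26, 0), (26, 3), (26, 4), (26, 7), (26, 8), (26, 11), (26, 12), (26, 15)]
Unfold 4 (reflect across h@16): 64 holes -> [(5, 0), (5, 3), (5, 4), (5, 7), (5, 8), (5, 11), (5, 12), (5, 15), (11, 0), (11, 3), (11, 4), (11, 7), (11, 8), (11, 11), (11, 12), (11, 15), (12, 0), (12, 3), (12, 4), (12, 7), (12, 8), (12, 11), (12, 12), (12, 15), (14, 0), (14, 3), (14, 4), (14, 7), (14, 8), (14, 11), (14, 12), (14, 15), (17, 0), (17, 3), (17, 4), (17, 7), (17, 8), (17, 11), (17, 12), (17, 15), (19, 0), (19, 3), (19, 4), (19, 7), (19, 8), (19, 11), (19, 12), (19, 15), (20, 0), (20, 3), (20, 4), (20, 7), (20, 8), (20, 11), (20, 12), (20, 15), (26, 0), (26, 3), (26, 4), (26, 7), (26, 8), (26, 11), (26, 12), (26, 15)]
Unfold 5 (reflect across v@16): 128 holes -> [(5, 0), (5, 3), (5, 4), (5, 7), (5, 8), (5, 11), (5, 12), (5, 15), (5, 16), (5, 19), (5, 20), (5, 23), (5, 24), (5, 27), (5, 28), (5, 31), (11, 0), (11, 3), (11, 4), (11, 7), (11, 8), (11, 11), (11, 12), (11, 15), (11, 16), (11, 19), (11, 20), (11, 23), (11, 24), (11, 27), (11, 28), (11, 31), (12, 0), (12, 3), (12, 4), (12, 7), (12, 8), (12, 11), (12, 12), (12, 15), (12, 16), (12, 19), (12, 20), (12, 23), (12, 24), (12, 27), (12, 28), (12, 31), (14, 0), (14, 3), (14, 4), (14, 7), (14, 8), (14, 11), (14, 12), (14, 15), (14, 16), (14, 19), (14, 20), (14, 23), (14, 24), (14, 27), (14, 28), (14, 31), (17, 0), (17, 3), (17, 4), (17, 7), (17, 8), (17, 11), (17, 12), (17, 15), (17, 16), (17, 19), (17, 20), (17, 23), (17, 24), (17, 27), (17, 28), (17, 31), (19, 0), (19, 3), (19, 4), (19, 7), (19, 8), (19, 11), (19, 12), (19, 15), (19, 16), (19, 19), (19, 20), (19, 23), (19, 24), (19, 27), (19, 28), (19, 31), (20, 0), (20, 3), (20, 4), (20, 7), (20, 8), (20, 11), (20, 12), (20, 15), (20, 16), (20, 19), (20, 20), (20, 23), (20, 24), (20, 27), (20, 28), (20, 31), (26, 0), (26, 3), (26, 4), (26, 7), (26, 8), (26, 11), (26, 12), (26, 15), (26, 16), (26, 19), (26, 20), (26, 23), (26, 24), (26, 27), (26, 28), (26, 31)]
Holes: [(5, 0), (5, 3), (5, 4), (5, 7), (5, 8), (5, 11), (5, 12), (5, 15), (5, 16), (5, 19), (5, 20), (5, 23), (5, 24), (5, 27), (5, 28), (5, 31), (11, 0), (11, 3), (11, 4), (11, 7), (11, 8), (11, 11), (11, 12), (11, 15), (11, 16), (11, 19), (11, 20), (11, 23), (11, 24), (11, 27), (11, 28), (11, 31), (12, 0), (12, 3), (12, 4), (12, 7), (12, 8), (12, 11), (12, 12), (12, 15), (12, 16), (12, 19), (12, 20), (12, 23), (12, 24), (12, 27), (12, 28), (12, 31), (14, 0), (14, 3), (14, 4), (14, 7), (14, 8), (14, 11), (14, 12), (14, 15), (14, 16), (14, 19), (14, 20), (14, 23), (14, 24), (14, 27), (14, 28), (14, 31), (17, 0), (17, 3), (17, 4), (17, 7), (17, 8), (17, 11), (17, 12), (17, 15), (17, 16), (17, 19), (17, 20), (17, 23), (17, 24), (17, 27), (17, 28), (17, 31), (19, 0), (19, 3), (19, 4), (19, 7), (19, 8), (19, 11), (19, 12), (19, 15), (19, 16), (19, 19), (19, 20), (19, 23), (19, 24), (19, 27), (19, 28), (19, 31), (20, 0), (20, 3), (20, 4), (20, 7), (20, 8), (20, 11), (20, 12), (20, 15), (20, 16), (20, 19), (20, 20), (20, 23), (20, 24), (20, 27), (20, 28), (20, 31), (26, 0), (26, 3), (26, 4), (26, 7), (26, 8), (26, 11), (26, 12), (26, 15), (26, 16), (26, 19), (26, 20), (26, 23), (26, 24), (26, 27), (26, 28), (26, 31)]

Answer: yes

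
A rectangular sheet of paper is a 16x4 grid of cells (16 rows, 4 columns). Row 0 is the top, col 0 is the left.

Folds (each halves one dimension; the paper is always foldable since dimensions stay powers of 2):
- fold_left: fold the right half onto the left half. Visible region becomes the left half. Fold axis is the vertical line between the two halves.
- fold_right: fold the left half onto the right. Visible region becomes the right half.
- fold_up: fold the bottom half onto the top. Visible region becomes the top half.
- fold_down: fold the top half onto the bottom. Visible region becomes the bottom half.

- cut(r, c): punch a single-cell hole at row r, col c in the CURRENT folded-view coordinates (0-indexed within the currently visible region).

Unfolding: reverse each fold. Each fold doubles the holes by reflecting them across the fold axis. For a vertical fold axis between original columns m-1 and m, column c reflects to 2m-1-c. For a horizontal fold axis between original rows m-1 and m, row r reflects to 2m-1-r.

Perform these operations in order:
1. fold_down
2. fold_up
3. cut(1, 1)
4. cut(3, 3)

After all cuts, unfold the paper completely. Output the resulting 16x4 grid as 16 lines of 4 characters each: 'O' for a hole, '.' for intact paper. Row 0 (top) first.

Answer: ....
.O..
....
...O
...O
....
.O..
....
....
.O..
....
...O
...O
....
.O..
....

Derivation:
Op 1 fold_down: fold axis h@8; visible region now rows[8,16) x cols[0,4) = 8x4
Op 2 fold_up: fold axis h@12; visible region now rows[8,12) x cols[0,4) = 4x4
Op 3 cut(1, 1): punch at orig (9,1); cuts so far [(9, 1)]; region rows[8,12) x cols[0,4) = 4x4
Op 4 cut(3, 3): punch at orig (11,3); cuts so far [(9, 1), (11, 3)]; region rows[8,12) x cols[0,4) = 4x4
Unfold 1 (reflect across h@12): 4 holes -> [(9, 1), (11, 3), (12, 3), (14, 1)]
Unfold 2 (reflect across h@8): 8 holes -> [(1, 1), (3, 3), (4, 3), (6, 1), (9, 1), (11, 3), (12, 3), (14, 1)]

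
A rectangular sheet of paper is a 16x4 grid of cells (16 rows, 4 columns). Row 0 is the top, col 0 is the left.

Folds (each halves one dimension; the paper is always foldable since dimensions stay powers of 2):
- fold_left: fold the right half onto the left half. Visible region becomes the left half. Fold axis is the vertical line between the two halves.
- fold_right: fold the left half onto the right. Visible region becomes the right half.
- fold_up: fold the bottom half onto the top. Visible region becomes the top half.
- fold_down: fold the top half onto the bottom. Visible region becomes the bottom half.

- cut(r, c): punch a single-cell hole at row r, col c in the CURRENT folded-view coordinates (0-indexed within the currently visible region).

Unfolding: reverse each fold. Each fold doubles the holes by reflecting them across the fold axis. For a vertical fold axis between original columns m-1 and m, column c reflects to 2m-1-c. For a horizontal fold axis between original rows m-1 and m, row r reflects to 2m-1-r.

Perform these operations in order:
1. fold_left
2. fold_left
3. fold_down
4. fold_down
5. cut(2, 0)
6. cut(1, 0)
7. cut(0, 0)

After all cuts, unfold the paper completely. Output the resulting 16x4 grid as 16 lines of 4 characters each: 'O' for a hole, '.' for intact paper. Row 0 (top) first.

Op 1 fold_left: fold axis v@2; visible region now rows[0,16) x cols[0,2) = 16x2
Op 2 fold_left: fold axis v@1; visible region now rows[0,16) x cols[0,1) = 16x1
Op 3 fold_down: fold axis h@8; visible region now rows[8,16) x cols[0,1) = 8x1
Op 4 fold_down: fold axis h@12; visible region now rows[12,16) x cols[0,1) = 4x1
Op 5 cut(2, 0): punch at orig (14,0); cuts so far [(14, 0)]; region rows[12,16) x cols[0,1) = 4x1
Op 6 cut(1, 0): punch at orig (13,0); cuts so far [(13, 0), (14, 0)]; region rows[12,16) x cols[0,1) = 4x1
Op 7 cut(0, 0): punch at orig (12,0); cuts so far [(12, 0), (13, 0), (14, 0)]; region rows[12,16) x cols[0,1) = 4x1
Unfold 1 (reflect across h@12): 6 holes -> [(9, 0), (10, 0), (11, 0), (12, 0), (13, 0), (14, 0)]
Unfold 2 (reflect across h@8): 12 holes -> [(1, 0), (2, 0), (3, 0), (4, 0), (5, 0), (6, 0), (9, 0), (10, 0), (11, 0), (12, 0), (13, 0), (14, 0)]
Unfold 3 (reflect across v@1): 24 holes -> [(1, 0), (1, 1), (2, 0), (2, 1), (3, 0), (3, 1), (4, 0), (4, 1), (5, 0), (5, 1), (6, 0), (6, 1), (9, 0), (9, 1), (10, 0), (10, 1), (11, 0), (11, 1), (12, 0), (12, 1), (13, 0), (13, 1), (14, 0), (14, 1)]
Unfold 4 (reflect across v@2): 48 holes -> [(1, 0), (1, 1), (1, 2), (1, 3), (2, 0), (2, 1), (2, 2), (2, 3), (3, 0), (3, 1), (3, 2), (3, 3), (4, 0), (4, 1), (4, 2), (4, 3), (5, 0), (5, 1), (5, 2), (5, 3), (6, 0), (6, 1), (6, 2), (6, 3), (9, 0), (9, 1), (9, 2), (9, 3), (10, 0), (10, 1), (10, 2), (10, 3), (11, 0), (11, 1), (11, 2), (11, 3), (12, 0), (12, 1), (12, 2), (12, 3), (13, 0), (13, 1), (13, 2), (13, 3), (14, 0), (14, 1), (14, 2), (14, 3)]

Answer: ....
OOOO
OOOO
OOOO
OOOO
OOOO
OOOO
....
....
OOOO
OOOO
OOOO
OOOO
OOOO
OOOO
....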